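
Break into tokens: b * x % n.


Scan left to right, longest-match per lexeme
Tokens: ID(b), OP(*), ID(x), OP(%), ID(n)


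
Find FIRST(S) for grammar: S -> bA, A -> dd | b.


Per alternative of S: FIRST(bA) = {b}
FIRST(S) = {b}


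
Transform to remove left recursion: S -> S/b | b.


Left-recursive alternatives: S/b; non-recursive: b
Introduce S': S -> bS', S' -> /bS' | ε


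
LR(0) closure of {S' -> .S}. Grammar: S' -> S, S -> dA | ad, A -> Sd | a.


Start: S' -> .S
For each item with dot before a nonterminal B, add B -> .γ for every B-production
Closure: [S' -> .S, S -> .dA, S -> .ad]


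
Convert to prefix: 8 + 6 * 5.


'*' binds tighter: tree is (+ 8 (* 6 5))
Prefix: + 8 * 6 5


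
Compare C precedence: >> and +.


'+' is additive (level 9); '>>' is shift (level 8)
Higher level binds tighter
'+' has higher precedence than '>>'


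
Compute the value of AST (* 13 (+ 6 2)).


Evaluate inner: (+ 6 2) = 8
Evaluate root: (* 13 8) = 104
Result: 104


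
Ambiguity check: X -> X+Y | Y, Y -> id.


precedence layered via separate nonterminal Y: deterministic
Unambiguous


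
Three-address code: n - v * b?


Break into single-operator statements:
t1 = v * b
t2 = n - t1


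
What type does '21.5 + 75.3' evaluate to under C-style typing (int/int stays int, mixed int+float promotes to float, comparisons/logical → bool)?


Operand types: float + float
Rule: mixed int/float promotes to float; int/int stays int
Result type: float


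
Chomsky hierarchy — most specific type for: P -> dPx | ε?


Single nonterminal LHS, but d^n x^n is not regular
Classification: Type 2 (Context-Free)


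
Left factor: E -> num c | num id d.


Common prefix: 'num'
Factored: E -> num E', E' -> c | id d


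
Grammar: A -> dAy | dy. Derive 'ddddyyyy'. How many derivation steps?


Derivation: A => dAy => ddAyy => dddAyyy => ddddyyyy
Steps: 4


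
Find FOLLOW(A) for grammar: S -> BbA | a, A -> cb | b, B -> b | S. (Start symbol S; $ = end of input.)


$ ∈ FOLLOW(S). For each A -> αBβ: add FIRST(β)\{ε} to FOLLOW(B); if β nullable, add FOLLOW(A).
FOLLOW(A) = {$, b}


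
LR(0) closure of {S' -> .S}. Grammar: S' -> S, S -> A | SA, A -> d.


Start: S' -> .S
For each item with dot before a nonterminal B, add B -> .γ for every B-production
Closure: [S' -> .S, S -> .A, S -> .SA, A -> .d]


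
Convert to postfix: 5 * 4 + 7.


Left to right (same or higher precedence on left)
Postfix: 5 4 * 7 +


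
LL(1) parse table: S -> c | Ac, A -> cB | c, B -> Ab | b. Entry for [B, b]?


For [B, b]: 'b' ∈ FIRST(b)
Entry: B -> b


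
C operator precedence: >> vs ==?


'>>' is shift (level 8); '==' is equality (level 6)
Higher level binds tighter
'>>' has higher precedence than '=='


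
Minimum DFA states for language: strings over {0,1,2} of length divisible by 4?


Track length mod 4: states 0..3, accept at 0
Minimal DFA: 4 states


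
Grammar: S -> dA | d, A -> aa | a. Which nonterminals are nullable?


A nonterminal is nullable iff some alternative derives ε (directly, or every symbol in it is nullable)
Nullable: {}


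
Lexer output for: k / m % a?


Scan left to right, longest-match per lexeme
Tokens: ID(k), OP(/), ID(m), OP(%), ID(a)


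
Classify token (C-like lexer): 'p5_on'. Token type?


Pattern: letter/underscore followed by alphanumerics, not a keyword
Type: IDENTIFIER


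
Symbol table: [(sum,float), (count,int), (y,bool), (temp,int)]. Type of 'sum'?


Lookup 'sum' → type float


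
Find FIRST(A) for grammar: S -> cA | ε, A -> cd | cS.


Per alternative of A: FIRST(cd) = {c}; FIRST(cS) = {c}
FIRST(A) = {c}


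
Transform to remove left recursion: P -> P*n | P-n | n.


Left-recursive alternatives: P*n, P-n; non-recursive: n
Introduce P': P -> nP', P' -> *nP' | -nP' | ε


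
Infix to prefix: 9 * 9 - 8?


left-to-right (same/higher precedence on left): tree is (- (* 9 9) 8)
Prefix: - * 9 9 8


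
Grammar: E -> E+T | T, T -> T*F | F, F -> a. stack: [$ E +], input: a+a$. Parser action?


no handle ('E+' is not any RHS); shift 'a'
Action: shift


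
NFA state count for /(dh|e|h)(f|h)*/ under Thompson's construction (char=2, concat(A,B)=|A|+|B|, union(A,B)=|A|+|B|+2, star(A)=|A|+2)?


Syntax tree has 6 char leaf(s), 3 union(s), 1 star(s)
chars contribute 6×2 = 12; each union adds +2; each star adds +2
Total: 12 + 6 + 2 = 20 states


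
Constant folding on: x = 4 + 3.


4 + 3 = 7 at compile time
Optimized: x = 7


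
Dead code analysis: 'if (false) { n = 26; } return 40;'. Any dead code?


condition is constant false, so the whole block is unreachable
Dead: 'if (false) { n = 26; }'


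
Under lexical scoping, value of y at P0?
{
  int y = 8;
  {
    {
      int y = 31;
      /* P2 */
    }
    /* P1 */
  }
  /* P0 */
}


y declared in the same block as P0
y = 8


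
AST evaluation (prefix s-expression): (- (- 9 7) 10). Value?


Evaluate inner: (- 9 7) = 2
Evaluate root: (- 2 10) = -8
Result: -8


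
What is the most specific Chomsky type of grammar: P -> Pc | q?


Left-linear: every RHS is a terminal or one nonterminal followed by a terminal
Classification: Type 3 (Regular)


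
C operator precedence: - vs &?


'-' is additive (level 9); '&' is bitwise AND (level 5)
Higher level binds tighter
'-' has higher precedence than '&'


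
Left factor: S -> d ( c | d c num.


Common prefix: 'd'
Factored: S -> d S', S' -> ( c | c num


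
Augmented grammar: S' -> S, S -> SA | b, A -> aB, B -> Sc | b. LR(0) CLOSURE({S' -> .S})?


Start: S' -> .S
For each item with dot before a nonterminal B, add B -> .γ for every B-production
Closure: [S' -> .S, S -> .SA, S -> .b]


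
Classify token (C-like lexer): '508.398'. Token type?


Pattern: digits with a decimal point
Type: FLOAT_LITERAL


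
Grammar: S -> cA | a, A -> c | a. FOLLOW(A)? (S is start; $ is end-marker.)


$ ∈ FOLLOW(S). For each A -> αBβ: add FIRST(β)\{ε} to FOLLOW(B); if β nullable, add FOLLOW(A).
FOLLOW(A) = {$}


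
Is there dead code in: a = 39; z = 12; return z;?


a is assigned but never read
Dead: 'a = 39'


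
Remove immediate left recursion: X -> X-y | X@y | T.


Left-recursive alternatives: X-y, X@y; non-recursive: T
Introduce X': X -> TX', X' -> -yX' | @yX' | ε


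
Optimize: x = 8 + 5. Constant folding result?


8 + 5 = 13 at compile time
Optimized: x = 13


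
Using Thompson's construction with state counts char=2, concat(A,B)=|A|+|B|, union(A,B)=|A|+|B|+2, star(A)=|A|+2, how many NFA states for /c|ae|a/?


Syntax tree has 4 char leaf(s), 2 union(s), 0 star(s)
chars contribute 4×2 = 8; each union adds +2; each star adds +2
Total: 8 + 4 + 0 = 12 states


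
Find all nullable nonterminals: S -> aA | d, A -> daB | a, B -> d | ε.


A nonterminal is nullable iff some alternative derives ε (directly, or every symbol in it is nullable)
Nullable: {B}


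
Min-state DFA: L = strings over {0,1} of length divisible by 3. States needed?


Track length mod 3: states 0..2, accept at 0
Minimal DFA: 3 states


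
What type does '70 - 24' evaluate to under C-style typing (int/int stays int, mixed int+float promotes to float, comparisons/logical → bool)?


Operand types: int - int
Rule: mixed int/float promotes to float; int/int stays int
Result type: int


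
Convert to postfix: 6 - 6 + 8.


Left to right (same or higher precedence on left)
Postfix: 6 6 - 8 +


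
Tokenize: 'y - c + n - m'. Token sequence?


Scan left to right, longest-match per lexeme
Tokens: ID(y), OP(-), ID(c), OP(+), ID(n), OP(-), ID(m)


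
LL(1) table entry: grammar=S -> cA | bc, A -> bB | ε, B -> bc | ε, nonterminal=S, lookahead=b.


For [S, b]: 'b' ∈ FIRST(bc)
Entry: S -> bc


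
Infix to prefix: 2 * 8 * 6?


left-to-right (same/higher precedence on left): tree is (* (* 2 8) 6)
Prefix: * * 2 8 6


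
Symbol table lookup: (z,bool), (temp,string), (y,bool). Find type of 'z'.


Lookup 'z' → type bool


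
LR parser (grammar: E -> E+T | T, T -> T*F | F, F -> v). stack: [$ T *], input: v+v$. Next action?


no handle; shift 'v'
Action: shift


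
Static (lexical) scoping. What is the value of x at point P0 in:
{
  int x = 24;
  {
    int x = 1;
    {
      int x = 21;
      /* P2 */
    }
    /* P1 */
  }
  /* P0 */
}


x declared in the same block as P0
x = 24


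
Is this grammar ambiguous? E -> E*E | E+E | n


'n*n+n' has two parse trees (no precedence encoded between * and +)
Ambiguous


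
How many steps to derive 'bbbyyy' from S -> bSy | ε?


Derivation: S => bSy => bbSyy => bbbSyyy => bbbyyy
Steps: 4


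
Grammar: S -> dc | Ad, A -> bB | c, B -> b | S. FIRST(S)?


Per alternative of S: FIRST(dc) = {d}; FIRST(Ad) = {b, c}
FIRST(S) = {b, c, d}


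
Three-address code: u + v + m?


Break into single-operator statements:
t1 = u + v
t2 = t1 + m


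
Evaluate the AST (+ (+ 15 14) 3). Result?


Evaluate inner: (+ 15 14) = 29
Evaluate root: (+ 29 3) = 32
Result: 32


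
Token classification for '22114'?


Pattern: digits only
Type: INTEGER_LITERAL


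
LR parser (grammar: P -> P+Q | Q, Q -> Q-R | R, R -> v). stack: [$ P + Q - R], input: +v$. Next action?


handle 'Q-R' on top
Action: reduce (Q -> Q-R)


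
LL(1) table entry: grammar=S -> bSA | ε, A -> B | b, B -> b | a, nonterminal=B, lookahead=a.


For [B, a]: 'a' ∈ FIRST(a)
Entry: B -> a


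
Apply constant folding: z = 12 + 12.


12 + 12 = 24 at compile time
Optimized: z = 24


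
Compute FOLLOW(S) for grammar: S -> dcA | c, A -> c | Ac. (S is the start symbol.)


$ ∈ FOLLOW(S). For each A -> αBβ: add FIRST(β)\{ε} to FOLLOW(B); if β nullable, add FOLLOW(A).
FOLLOW(S) = {$}


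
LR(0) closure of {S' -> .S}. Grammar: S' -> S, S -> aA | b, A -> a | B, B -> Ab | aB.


Start: S' -> .S
For each item with dot before a nonterminal B, add B -> .γ for every B-production
Closure: [S' -> .S, S -> .aA, S -> .b]


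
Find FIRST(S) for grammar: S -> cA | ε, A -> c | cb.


Per alternative of S: FIRST(cA) = {c}; FIRST(ε) = {ε}
FIRST(S) = {c, ε}


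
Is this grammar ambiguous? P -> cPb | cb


balanced c^n…b^n: each string has a unique parse
Unambiguous


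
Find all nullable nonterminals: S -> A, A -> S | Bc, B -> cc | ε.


A nonterminal is nullable iff some alternative derives ε (directly, or every symbol in it is nullable)
Nullable: {B}


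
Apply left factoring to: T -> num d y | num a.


Common prefix: 'num'
Factored: T -> num T', T' -> d y | a


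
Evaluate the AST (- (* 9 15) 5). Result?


Evaluate inner: (* 9 15) = 135
Evaluate root: (- 135 5) = 130
Result: 130


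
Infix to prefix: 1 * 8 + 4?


left-to-right (same/higher precedence on left): tree is (+ (* 1 8) 4)
Prefix: + * 1 8 4


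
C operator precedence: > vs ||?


'>' is relational (level 7); '||' is logical OR (level 1)
Higher level binds tighter
'>' has higher precedence than '||'


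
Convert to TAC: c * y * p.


Break into single-operator statements:
t1 = c * y
t2 = t1 * p


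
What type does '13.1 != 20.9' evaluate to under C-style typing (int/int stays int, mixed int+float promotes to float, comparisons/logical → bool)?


Operand types: float != float
Rule: comparison yields bool
Result type: bool


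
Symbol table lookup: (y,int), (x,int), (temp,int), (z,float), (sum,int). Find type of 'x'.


Lookup 'x' → type int


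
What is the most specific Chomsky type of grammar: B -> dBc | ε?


Single nonterminal LHS, but d^n c^n is not regular
Classification: Type 2 (Context-Free)


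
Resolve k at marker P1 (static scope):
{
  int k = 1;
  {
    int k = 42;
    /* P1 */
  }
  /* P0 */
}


k declared in the same block as P1
k = 42


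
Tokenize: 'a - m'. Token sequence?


Scan left to right, longest-match per lexeme
Tokens: ID(a), OP(-), ID(m)


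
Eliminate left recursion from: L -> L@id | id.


Left-recursive alternatives: L@id; non-recursive: id
Introduce L': L -> idL', L' -> @idL' | ε


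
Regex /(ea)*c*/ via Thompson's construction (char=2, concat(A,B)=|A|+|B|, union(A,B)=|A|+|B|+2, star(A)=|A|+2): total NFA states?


Syntax tree has 3 char leaf(s), 0 union(s), 2 star(s)
chars contribute 3×2 = 6; each union adds +2; each star adds +2
Total: 6 + 0 + 4 = 10 states


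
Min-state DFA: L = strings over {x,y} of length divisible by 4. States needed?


Track length mod 4: states 0..3, accept at 0
Minimal DFA: 4 states


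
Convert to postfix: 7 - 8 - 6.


Left to right (same or higher precedence on left)
Postfix: 7 8 - 6 -


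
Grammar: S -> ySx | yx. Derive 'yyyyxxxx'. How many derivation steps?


Derivation: S => ySx => yySxx => yyySxxx => yyyyxxxx
Steps: 4


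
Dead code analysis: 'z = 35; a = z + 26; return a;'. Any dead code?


z is read by a's definition; a is returned
No dead code


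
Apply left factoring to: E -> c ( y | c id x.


Common prefix: 'c'
Factored: E -> c E', E' -> ( y | id x


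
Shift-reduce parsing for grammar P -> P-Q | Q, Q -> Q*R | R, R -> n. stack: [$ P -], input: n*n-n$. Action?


no handle ('P-' is not any RHS); shift 'n'
Action: shift


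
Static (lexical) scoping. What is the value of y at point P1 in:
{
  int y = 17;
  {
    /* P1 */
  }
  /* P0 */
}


P1's block does not declare y; resolves to the enclosing declaration at depth 0
y = 17


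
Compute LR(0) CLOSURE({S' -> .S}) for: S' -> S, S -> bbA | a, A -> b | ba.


Start: S' -> .S
For each item with dot before a nonterminal B, add B -> .γ for every B-production
Closure: [S' -> .S, S -> .bbA, S -> .a]


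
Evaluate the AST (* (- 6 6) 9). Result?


Evaluate inner: (- 6 6) = 0
Evaluate root: (* 0 9) = 0
Result: 0


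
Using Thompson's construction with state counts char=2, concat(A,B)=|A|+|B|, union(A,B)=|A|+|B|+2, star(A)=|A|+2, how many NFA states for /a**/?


Syntax tree has 1 char leaf(s), 0 union(s), 2 star(s)
chars contribute 1×2 = 2; each union adds +2; each star adds +2
Total: 2 + 0 + 4 = 6 states


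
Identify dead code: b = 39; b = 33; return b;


first assignment to b is overwritten before any read
Dead: 'b = 39'


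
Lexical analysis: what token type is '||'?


Pattern: operator symbol
Type: OPERATOR


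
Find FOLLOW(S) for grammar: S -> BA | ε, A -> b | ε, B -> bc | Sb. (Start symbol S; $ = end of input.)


$ ∈ FOLLOW(S). For each A -> αBβ: add FIRST(β)\{ε} to FOLLOW(B); if β nullable, add FOLLOW(A).
FOLLOW(S) = {$, b}


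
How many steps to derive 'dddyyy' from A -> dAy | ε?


Derivation: A => dAy => ddAyy => dddAyyy => dddyyy
Steps: 4


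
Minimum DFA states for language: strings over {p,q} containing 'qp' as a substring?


KMP-style automaton: 2 progress states + 1 absorbing accept = 3
Minimal DFA: 3 states


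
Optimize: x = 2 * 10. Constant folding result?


2 * 10 = 20 at compile time
Optimized: x = 20


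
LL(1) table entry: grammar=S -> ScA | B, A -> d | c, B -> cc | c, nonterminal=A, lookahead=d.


For [A, d]: 'd' ∈ FIRST(d)
Entry: A -> d


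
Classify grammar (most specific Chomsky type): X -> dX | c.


Right-linear: every RHS is a terminal or a terminal followed by one nonterminal
Classification: Type 3 (Regular)


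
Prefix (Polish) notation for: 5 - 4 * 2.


'*' binds tighter: tree is (- 5 (* 4 2))
Prefix: - 5 * 4 2


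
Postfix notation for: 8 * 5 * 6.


Left to right (same or higher precedence on left)
Postfix: 8 5 * 6 *


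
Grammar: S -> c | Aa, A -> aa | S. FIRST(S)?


Per alternative of S: FIRST(c) = {c}; FIRST(Aa) = {a, c}
FIRST(S) = {a, c}


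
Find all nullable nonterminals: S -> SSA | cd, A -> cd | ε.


A nonterminal is nullable iff some alternative derives ε (directly, or every symbol in it is nullable)
Nullable: {A}


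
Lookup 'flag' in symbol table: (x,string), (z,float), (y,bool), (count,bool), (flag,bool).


Lookup 'flag' → type bool


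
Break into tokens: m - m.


Scan left to right, longest-match per lexeme
Tokens: ID(m), OP(-), ID(m)


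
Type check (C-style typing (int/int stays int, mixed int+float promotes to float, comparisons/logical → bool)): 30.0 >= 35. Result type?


Operand types: float >= int
Rule: comparison yields bool
Result type: bool


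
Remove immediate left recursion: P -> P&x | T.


Left-recursive alternatives: P&x; non-recursive: T
Introduce P': P -> TP', P' -> &xP' | ε


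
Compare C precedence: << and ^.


'<<' is shift (level 8); '^' is bitwise XOR (level 4)
Higher level binds tighter
'<<' has higher precedence than '^'


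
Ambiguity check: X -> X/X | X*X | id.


'id/id*id' has two parse trees (no precedence encoded between / and *)
Ambiguous


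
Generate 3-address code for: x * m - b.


Break into single-operator statements:
t1 = x * m
t2 = t1 - b


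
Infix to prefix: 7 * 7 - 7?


left-to-right (same/higher precedence on left): tree is (- (* 7 7) 7)
Prefix: - * 7 7 7


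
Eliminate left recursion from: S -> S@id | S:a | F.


Left-recursive alternatives: S@id, S:a; non-recursive: F
Introduce S': S -> FS', S' -> @idS' | :aS' | ε


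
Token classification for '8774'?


Pattern: digits only
Type: INTEGER_LITERAL


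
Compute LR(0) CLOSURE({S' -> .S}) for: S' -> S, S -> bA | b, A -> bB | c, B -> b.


Start: S' -> .S
For each item with dot before a nonterminal B, add B -> .γ for every B-production
Closure: [S' -> .S, S -> .bA, S -> .b]


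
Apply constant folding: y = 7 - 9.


7 - 9 = -2 at compile time
Optimized: y = -2


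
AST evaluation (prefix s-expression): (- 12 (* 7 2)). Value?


Evaluate inner: (* 7 2) = 14
Evaluate root: (- 12 14) = -2
Result: -2


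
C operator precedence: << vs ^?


'<<' is shift (level 8); '^' is bitwise XOR (level 4)
Higher level binds tighter
'<<' has higher precedence than '^'


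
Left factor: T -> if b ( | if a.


Common prefix: 'if'
Factored: T -> if T', T' -> b ( | a


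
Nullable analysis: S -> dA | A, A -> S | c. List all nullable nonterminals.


A nonterminal is nullable iff some alternative derives ε (directly, or every symbol in it is nullable)
Nullable: {}


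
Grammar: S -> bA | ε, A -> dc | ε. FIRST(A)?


Per alternative of A: FIRST(dc) = {d}; FIRST(ε) = {ε}
FIRST(A) = {d, ε}


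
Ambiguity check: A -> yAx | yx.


balanced y^n…x^n: each string has a unique parse
Unambiguous


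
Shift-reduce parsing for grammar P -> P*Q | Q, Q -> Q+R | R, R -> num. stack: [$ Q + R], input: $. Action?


handle 'Q+R' on top
Action: reduce (Q -> Q+R)


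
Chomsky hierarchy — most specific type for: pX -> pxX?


LHS has context (more than one symbol) and |LHS| ≤ |RHS|
Classification: Type 1 (Context-Sensitive)


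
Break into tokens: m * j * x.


Scan left to right, longest-match per lexeme
Tokens: ID(m), OP(*), ID(j), OP(*), ID(x)


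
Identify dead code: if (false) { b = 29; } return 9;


condition is constant false, so the whole block is unreachable
Dead: 'if (false) { b = 29; }'


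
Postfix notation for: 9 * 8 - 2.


Left to right (same or higher precedence on left)
Postfix: 9 8 * 2 -


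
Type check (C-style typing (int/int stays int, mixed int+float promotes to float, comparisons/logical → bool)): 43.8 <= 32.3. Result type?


Operand types: float <= float
Rule: comparison yields bool
Result type: bool


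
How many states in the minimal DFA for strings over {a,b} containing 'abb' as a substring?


KMP-style automaton: 3 progress states + 1 absorbing accept = 4
Minimal DFA: 4 states


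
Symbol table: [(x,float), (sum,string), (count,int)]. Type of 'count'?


Lookup 'count' → type int


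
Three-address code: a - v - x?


Break into single-operator statements:
t1 = a - v
t2 = t1 - x


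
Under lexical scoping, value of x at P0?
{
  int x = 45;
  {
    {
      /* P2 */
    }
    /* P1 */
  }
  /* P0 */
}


x declared in the same block as P0
x = 45


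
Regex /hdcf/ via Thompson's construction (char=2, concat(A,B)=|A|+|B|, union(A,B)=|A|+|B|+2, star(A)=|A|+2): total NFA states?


Syntax tree has 4 char leaf(s), 0 union(s), 0 star(s)
chars contribute 4×2 = 8; each union adds +2; each star adds +2
Total: 8 + 0 + 0 = 8 states


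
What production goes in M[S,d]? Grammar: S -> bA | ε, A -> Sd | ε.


For [S, d]: ε is nullable and 'd' ∈ FOLLOW(S)
Entry: S -> ε


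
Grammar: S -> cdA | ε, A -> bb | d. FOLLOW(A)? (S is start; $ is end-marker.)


$ ∈ FOLLOW(S). For each A -> αBβ: add FIRST(β)\{ε} to FOLLOW(B); if β nullable, add FOLLOW(A).
FOLLOW(A) = {$}


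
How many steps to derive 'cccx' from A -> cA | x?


Derivation: A => cA => ccA => cccA => cccx
Steps: 4


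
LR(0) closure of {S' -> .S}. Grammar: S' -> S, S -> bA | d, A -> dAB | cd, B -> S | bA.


Start: S' -> .S
For each item with dot before a nonterminal B, add B -> .γ for every B-production
Closure: [S' -> .S, S -> .bA, S -> .d]


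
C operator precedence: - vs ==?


'-' is additive (level 9); '==' is equality (level 6)
Higher level binds tighter
'-' has higher precedence than '=='


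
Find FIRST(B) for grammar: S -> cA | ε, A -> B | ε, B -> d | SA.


Per alternative of B: FIRST(d) = {d}; FIRST(SA) = {c, d, ε}
FIRST(B) = {c, d, ε}


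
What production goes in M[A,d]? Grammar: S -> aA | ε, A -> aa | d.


For [A, d]: 'd' ∈ FIRST(d)
Entry: A -> d


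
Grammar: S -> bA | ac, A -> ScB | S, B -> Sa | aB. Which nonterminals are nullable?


A nonterminal is nullable iff some alternative derives ε (directly, or every symbol in it is nullable)
Nullable: {}


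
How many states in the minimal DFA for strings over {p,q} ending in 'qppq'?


Track the longest suffix of input matching a prefix of 'qppq': 5 classes (prefixes of length 0..4)
Minimal DFA: 5 states


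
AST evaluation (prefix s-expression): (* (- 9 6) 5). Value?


Evaluate inner: (- 9 6) = 3
Evaluate root: (* 3 5) = 15
Result: 15


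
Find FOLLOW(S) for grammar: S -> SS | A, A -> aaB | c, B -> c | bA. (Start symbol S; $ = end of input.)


$ ∈ FOLLOW(S). For each A -> αBβ: add FIRST(β)\{ε} to FOLLOW(B); if β nullable, add FOLLOW(A).
FOLLOW(S) = {$, a, c}


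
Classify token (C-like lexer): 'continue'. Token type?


Pattern: reserved word
Type: KEYWORD


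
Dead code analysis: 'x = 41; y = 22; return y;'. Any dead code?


x is assigned but never read
Dead: 'x = 41'


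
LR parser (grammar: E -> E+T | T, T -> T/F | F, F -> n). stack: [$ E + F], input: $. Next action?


'F' (not preceded by T/) is the handle for T -> F
Action: reduce (T -> F)


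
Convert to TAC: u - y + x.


Break into single-operator statements:
t1 = u - y
t2 = t1 + x


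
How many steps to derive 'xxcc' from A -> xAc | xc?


Derivation: A => xAc => xxcc
Steps: 2


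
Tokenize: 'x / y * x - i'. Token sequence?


Scan left to right, longest-match per lexeme
Tokens: ID(x), OP(/), ID(y), OP(*), ID(x), OP(-), ID(i)


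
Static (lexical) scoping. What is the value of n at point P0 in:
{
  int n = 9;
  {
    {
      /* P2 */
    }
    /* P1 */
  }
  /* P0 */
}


n declared in the same block as P0
n = 9


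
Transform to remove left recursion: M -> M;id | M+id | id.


Left-recursive alternatives: M;id, M+id; non-recursive: id
Introduce M': M -> idM', M' -> ;idM' | +idM' | ε


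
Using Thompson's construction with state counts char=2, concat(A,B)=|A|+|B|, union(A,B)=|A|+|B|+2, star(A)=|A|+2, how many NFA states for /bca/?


Syntax tree has 3 char leaf(s), 0 union(s), 0 star(s)
chars contribute 3×2 = 6; each union adds +2; each star adds +2
Total: 6 + 0 + 0 = 6 states


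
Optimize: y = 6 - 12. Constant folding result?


6 - 12 = -6 at compile time
Optimized: y = -6


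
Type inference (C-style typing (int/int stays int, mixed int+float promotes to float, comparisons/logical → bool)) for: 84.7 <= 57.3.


Operand types: float <= float
Rule: comparison yields bool
Result type: bool


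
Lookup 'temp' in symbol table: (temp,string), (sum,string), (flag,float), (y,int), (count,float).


Lookup 'temp' → type string


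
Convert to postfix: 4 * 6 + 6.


Left to right (same or higher precedence on left)
Postfix: 4 6 * 6 +


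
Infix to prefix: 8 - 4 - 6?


left-to-right (same/higher precedence on left): tree is (- (- 8 4) 6)
Prefix: - - 8 4 6


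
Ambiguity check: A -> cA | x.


right-linear, alternatives start with distinct terminals 'c' vs 'x': unique leftmost derivation
Unambiguous


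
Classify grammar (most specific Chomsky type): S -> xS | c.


Right-linear: every RHS is a terminal or a terminal followed by one nonterminal
Classification: Type 3 (Regular)


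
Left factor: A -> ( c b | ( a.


Common prefix: '('
Factored: A -> ( A', A' -> c b | a


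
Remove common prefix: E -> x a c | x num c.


Common prefix: 'x'
Factored: E -> x E', E' -> a c | num c


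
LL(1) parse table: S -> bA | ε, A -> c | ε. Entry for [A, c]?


For [A, c]: 'c' ∈ FIRST(c)
Entry: A -> c


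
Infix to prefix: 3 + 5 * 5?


'*' binds tighter: tree is (+ 3 (* 5 5))
Prefix: + 3 * 5 5


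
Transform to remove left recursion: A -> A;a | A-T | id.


Left-recursive alternatives: A;a, A-T; non-recursive: id
Introduce A': A -> idA', A' -> ;aA' | -TA' | ε


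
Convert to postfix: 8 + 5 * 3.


* has higher precedence, evaluate 5*3 first
Postfix: 8 5 3 * +


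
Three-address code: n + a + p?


Break into single-operator statements:
t1 = n + a
t2 = t1 + p


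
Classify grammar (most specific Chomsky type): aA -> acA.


LHS has context (more than one symbol) and |LHS| ≤ |RHS|
Classification: Type 1 (Context-Sensitive)


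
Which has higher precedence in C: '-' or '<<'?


'-' is additive (level 9); '<<' is shift (level 8)
Higher level binds tighter
'-' has higher precedence than '<<'


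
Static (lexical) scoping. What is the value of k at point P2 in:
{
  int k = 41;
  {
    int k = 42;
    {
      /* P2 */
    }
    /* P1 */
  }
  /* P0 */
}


P2's block does not declare k; resolves to the enclosing declaration at depth 1
k = 42


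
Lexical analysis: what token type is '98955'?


Pattern: digits only
Type: INTEGER_LITERAL


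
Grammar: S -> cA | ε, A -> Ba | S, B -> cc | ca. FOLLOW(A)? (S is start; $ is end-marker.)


$ ∈ FOLLOW(S). For each A -> αBβ: add FIRST(β)\{ε} to FOLLOW(B); if β nullable, add FOLLOW(A).
FOLLOW(A) = {$}


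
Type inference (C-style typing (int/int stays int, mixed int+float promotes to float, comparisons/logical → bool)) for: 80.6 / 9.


Operand types: float / int
Rule: mixed int/float promotes to float; int/int stays int
Result type: float


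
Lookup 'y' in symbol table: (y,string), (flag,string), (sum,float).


Lookup 'y' → type string


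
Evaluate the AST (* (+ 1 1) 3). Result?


Evaluate inner: (+ 1 1) = 2
Evaluate root: (* 2 3) = 6
Result: 6


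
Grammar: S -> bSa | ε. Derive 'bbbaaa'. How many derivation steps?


Derivation: S => bSa => bbSaa => bbbSaaa => bbbaaa
Steps: 4


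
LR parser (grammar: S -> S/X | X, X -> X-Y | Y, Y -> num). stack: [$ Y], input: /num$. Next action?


'Y' (not preceded by X-) is the handle for X -> Y
Action: reduce (X -> Y)


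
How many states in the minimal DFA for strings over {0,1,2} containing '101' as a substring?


KMP-style automaton: 3 progress states + 1 absorbing accept = 4
Minimal DFA: 4 states


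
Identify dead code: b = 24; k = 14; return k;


b is assigned but never read
Dead: 'b = 24'


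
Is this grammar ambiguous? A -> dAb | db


balanced d^n…b^n: each string has a unique parse
Unambiguous


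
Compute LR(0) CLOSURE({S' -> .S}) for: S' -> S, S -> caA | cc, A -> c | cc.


Start: S' -> .S
For each item with dot before a nonterminal B, add B -> .γ for every B-production
Closure: [S' -> .S, S -> .caA, S -> .cc]


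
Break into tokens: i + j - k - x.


Scan left to right, longest-match per lexeme
Tokens: ID(i), OP(+), ID(j), OP(-), ID(k), OP(-), ID(x)


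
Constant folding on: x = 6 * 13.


6 * 13 = 78 at compile time
Optimized: x = 78


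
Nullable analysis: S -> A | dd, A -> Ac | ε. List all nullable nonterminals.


A nonterminal is nullable iff some alternative derives ε (directly, or every symbol in it is nullable)
Nullable: {A, S}


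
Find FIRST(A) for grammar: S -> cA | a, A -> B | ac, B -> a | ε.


Per alternative of A: FIRST(B) = {a, ε}; FIRST(ac) = {a}
FIRST(A) = {a, ε}


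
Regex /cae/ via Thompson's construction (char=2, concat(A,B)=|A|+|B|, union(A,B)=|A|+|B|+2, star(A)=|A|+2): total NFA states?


Syntax tree has 3 char leaf(s), 0 union(s), 0 star(s)
chars contribute 3×2 = 6; each union adds +2; each star adds +2
Total: 6 + 0 + 0 = 6 states


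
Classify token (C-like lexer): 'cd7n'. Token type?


Pattern: letter/underscore followed by alphanumerics, not a keyword
Type: IDENTIFIER


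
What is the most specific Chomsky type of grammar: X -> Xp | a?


Left-linear: every RHS is a terminal or one nonterminal followed by a terminal
Classification: Type 3 (Regular)


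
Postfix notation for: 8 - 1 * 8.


* has higher precedence, evaluate 1*8 first
Postfix: 8 1 8 * -


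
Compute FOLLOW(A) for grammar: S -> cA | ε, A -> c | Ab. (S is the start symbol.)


$ ∈ FOLLOW(S). For each A -> αBβ: add FIRST(β)\{ε} to FOLLOW(B); if β nullable, add FOLLOW(A).
FOLLOW(A) = {$, b}


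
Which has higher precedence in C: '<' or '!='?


'<' is relational (level 7); '!=' is equality (level 6)
Higher level binds tighter
'<' has higher precedence than '!='


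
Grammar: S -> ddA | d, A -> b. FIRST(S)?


Per alternative of S: FIRST(ddA) = {d}; FIRST(d) = {d}
FIRST(S) = {d}


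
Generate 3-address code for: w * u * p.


Break into single-operator statements:
t1 = w * u
t2 = t1 * p


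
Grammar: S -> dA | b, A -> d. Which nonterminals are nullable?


A nonterminal is nullable iff some alternative derives ε (directly, or every symbol in it is nullable)
Nullable: {}


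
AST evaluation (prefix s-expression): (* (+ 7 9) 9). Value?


Evaluate inner: (+ 7 9) = 16
Evaluate root: (* 16 9) = 144
Result: 144


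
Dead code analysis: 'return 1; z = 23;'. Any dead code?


statement follows a return and is unreachable
Dead: 'z = 23'


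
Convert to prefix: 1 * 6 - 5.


left-to-right (same/higher precedence on left): tree is (- (* 1 6) 5)
Prefix: - * 1 6 5


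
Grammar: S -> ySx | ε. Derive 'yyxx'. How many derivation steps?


Derivation: S => ySx => yySxx => yyxx
Steps: 3


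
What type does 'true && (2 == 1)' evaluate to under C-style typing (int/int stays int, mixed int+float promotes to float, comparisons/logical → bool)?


Operand types: bool && bool
Rule: logical operators take bool operands and yield bool
Result type: bool


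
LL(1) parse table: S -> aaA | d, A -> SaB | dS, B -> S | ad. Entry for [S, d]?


For [S, d]: 'd' ∈ FIRST(d)
Entry: S -> d


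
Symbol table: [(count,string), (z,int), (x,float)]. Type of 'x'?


Lookup 'x' → type float


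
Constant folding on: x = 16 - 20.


16 - 20 = -4 at compile time
Optimized: x = -4


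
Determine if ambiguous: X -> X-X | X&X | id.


'id-id&id' has two parse trees (no precedence encoded between - and &)
Ambiguous


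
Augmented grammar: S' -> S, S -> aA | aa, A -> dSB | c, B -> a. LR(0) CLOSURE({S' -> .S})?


Start: S' -> .S
For each item with dot before a nonterminal B, add B -> .γ for every B-production
Closure: [S' -> .S, S -> .aA, S -> .aa]


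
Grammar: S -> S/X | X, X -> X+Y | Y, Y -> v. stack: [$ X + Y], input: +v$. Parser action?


handle 'X+Y' on top
Action: reduce (X -> X+Y)


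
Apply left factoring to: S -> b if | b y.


Common prefix: 'b'
Factored: S -> b S', S' -> if | y


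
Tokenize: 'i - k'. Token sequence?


Scan left to right, longest-match per lexeme
Tokens: ID(i), OP(-), ID(k)


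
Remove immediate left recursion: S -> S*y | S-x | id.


Left-recursive alternatives: S*y, S-x; non-recursive: id
Introduce S': S -> idS', S' -> *yS' | -xS' | ε


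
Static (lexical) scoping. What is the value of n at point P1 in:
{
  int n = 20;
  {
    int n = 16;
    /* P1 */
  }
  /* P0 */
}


n declared in the same block as P1
n = 16


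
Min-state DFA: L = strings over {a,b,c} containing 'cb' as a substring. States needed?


KMP-style automaton: 2 progress states + 1 absorbing accept = 3
Minimal DFA: 3 states


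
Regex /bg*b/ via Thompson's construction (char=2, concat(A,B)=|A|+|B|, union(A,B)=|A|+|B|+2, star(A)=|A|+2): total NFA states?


Syntax tree has 3 char leaf(s), 0 union(s), 1 star(s)
chars contribute 3×2 = 6; each union adds +2; each star adds +2
Total: 6 + 0 + 2 = 8 states


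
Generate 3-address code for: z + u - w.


Break into single-operator statements:
t1 = z + u
t2 = t1 - w


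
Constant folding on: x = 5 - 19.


5 - 19 = -14 at compile time
Optimized: x = -14


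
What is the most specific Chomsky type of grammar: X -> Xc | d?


Left-linear: every RHS is a terminal or one nonterminal followed by a terminal
Classification: Type 3 (Regular)


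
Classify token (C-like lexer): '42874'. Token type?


Pattern: digits only
Type: INTEGER_LITERAL


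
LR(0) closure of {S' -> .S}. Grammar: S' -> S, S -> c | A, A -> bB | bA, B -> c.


Start: S' -> .S
For each item with dot before a nonterminal B, add B -> .γ for every B-production
Closure: [S' -> .S, S -> .c, S -> .A, A -> .bB, A -> .bA]


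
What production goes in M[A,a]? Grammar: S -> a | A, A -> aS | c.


For [A, a]: 'a' ∈ FIRST(aS)
Entry: A -> aS


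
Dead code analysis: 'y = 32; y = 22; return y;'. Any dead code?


first assignment to y is overwritten before any read
Dead: 'y = 32'


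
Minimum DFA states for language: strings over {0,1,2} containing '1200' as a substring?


KMP-style automaton: 4 progress states + 1 absorbing accept = 5
Minimal DFA: 5 states


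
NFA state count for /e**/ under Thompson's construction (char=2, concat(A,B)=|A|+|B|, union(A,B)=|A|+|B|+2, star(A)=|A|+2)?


Syntax tree has 1 char leaf(s), 0 union(s), 2 star(s)
chars contribute 1×2 = 2; each union adds +2; each star adds +2
Total: 2 + 0 + 4 = 6 states


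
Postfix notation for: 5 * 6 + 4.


Left to right (same or higher precedence on left)
Postfix: 5 6 * 4 +


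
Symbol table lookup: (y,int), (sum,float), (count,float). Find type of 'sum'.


Lookup 'sum' → type float


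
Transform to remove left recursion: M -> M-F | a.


Left-recursive alternatives: M-F; non-recursive: a
Introduce M': M -> aM', M' -> -FM' | ε


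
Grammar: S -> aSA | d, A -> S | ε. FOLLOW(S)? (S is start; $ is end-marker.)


$ ∈ FOLLOW(S). For each A -> αBβ: add FIRST(β)\{ε} to FOLLOW(B); if β nullable, add FOLLOW(A).
FOLLOW(S) = {$, a, d}


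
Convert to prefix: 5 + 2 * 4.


'*' binds tighter: tree is (+ 5 (* 2 4))
Prefix: + 5 * 2 4


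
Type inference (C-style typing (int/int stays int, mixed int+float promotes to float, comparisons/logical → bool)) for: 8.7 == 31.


Operand types: float == int
Rule: comparison yields bool
Result type: bool


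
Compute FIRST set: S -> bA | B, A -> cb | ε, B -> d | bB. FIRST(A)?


Per alternative of A: FIRST(cb) = {c}; FIRST(ε) = {ε}
FIRST(A) = {c, ε}


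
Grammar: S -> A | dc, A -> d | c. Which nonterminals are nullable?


A nonterminal is nullable iff some alternative derives ε (directly, or every symbol in it is nullable)
Nullable: {}


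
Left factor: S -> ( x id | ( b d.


Common prefix: '('
Factored: S -> ( S', S' -> x id | b d


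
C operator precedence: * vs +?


'*' is multiplicative (level 10); '+' is additive (level 9)
Higher level binds tighter
'*' has higher precedence than '+'


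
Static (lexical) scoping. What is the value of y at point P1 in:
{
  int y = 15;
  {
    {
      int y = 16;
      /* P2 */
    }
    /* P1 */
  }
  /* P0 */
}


P1's block does not declare y; resolves to the enclosing declaration at depth 0
y = 15


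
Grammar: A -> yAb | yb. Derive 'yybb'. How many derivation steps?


Derivation: A => yAb => yybb
Steps: 2


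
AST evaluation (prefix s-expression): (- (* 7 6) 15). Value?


Evaluate inner: (* 7 6) = 42
Evaluate root: (- 42 15) = 27
Result: 27


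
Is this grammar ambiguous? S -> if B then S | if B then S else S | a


dangling else: 'if B then if B then a else a' parses two ways
Ambiguous


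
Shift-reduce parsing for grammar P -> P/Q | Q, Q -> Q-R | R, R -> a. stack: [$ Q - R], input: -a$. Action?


handle 'Q-R' on top
Action: reduce (Q -> Q-R)


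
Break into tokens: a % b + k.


Scan left to right, longest-match per lexeme
Tokens: ID(a), OP(%), ID(b), OP(+), ID(k)


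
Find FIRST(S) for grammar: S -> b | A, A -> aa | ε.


Per alternative of S: FIRST(b) = {b}; FIRST(A) = {a, ε}
FIRST(S) = {a, b, ε}


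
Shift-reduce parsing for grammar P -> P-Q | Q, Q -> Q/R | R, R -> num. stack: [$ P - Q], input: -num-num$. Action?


handle 'P-Q' on top; lookahead ∈ FOLLOW(P) = {-, $}
Action: reduce (P -> P-Q)


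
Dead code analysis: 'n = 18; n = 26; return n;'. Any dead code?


first assignment to n is overwritten before any read
Dead: 'n = 18'


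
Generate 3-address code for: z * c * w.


Break into single-operator statements:
t1 = z * c
t2 = t1 * w


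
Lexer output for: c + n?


Scan left to right, longest-match per lexeme
Tokens: ID(c), OP(+), ID(n)


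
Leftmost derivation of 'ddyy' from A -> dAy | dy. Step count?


Derivation: A => dAy => ddyy
Steps: 2


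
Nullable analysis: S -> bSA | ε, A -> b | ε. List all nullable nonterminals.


A nonterminal is nullable iff some alternative derives ε (directly, or every symbol in it is nullable)
Nullable: {A, S}


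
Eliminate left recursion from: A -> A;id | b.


Left-recursive alternatives: A;id; non-recursive: b
Introduce A': A -> bA', A' -> ;idA' | ε


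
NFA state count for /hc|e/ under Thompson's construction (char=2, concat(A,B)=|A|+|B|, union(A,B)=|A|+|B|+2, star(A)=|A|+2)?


Syntax tree has 3 char leaf(s), 1 union(s), 0 star(s)
chars contribute 3×2 = 6; each union adds +2; each star adds +2
Total: 6 + 2 + 0 = 8 states


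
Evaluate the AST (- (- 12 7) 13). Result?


Evaluate inner: (- 12 7) = 5
Evaluate root: (- 5 13) = -8
Result: -8


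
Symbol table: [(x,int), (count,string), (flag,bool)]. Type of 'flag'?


Lookup 'flag' → type bool


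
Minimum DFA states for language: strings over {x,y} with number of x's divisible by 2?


Track (count of x) mod 2: states 0..1, accept at 0
Minimal DFA: 2 states


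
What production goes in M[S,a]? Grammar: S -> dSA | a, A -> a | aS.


For [S, a]: 'a' ∈ FIRST(a)
Entry: S -> a


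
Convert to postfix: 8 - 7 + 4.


Left to right (same or higher precedence on left)
Postfix: 8 7 - 4 +


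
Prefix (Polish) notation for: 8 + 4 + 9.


left-to-right (same/higher precedence on left): tree is (+ (+ 8 4) 9)
Prefix: + + 8 4 9


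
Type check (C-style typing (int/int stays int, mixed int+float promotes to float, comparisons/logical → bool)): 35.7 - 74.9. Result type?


Operand types: float - float
Rule: mixed int/float promotes to float; int/int stays int
Result type: float
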